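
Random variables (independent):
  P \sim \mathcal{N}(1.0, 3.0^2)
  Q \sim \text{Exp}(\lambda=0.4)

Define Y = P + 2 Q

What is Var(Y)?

For independent RVs: Var(aX + bY) = a²Var(X) + b²Var(Y)
Var(P) = 9
Var(Q) = 6.25
Var(Y) = 1²*9 + 2²*6.25
= 1*9 + 4*6.25 = 34

34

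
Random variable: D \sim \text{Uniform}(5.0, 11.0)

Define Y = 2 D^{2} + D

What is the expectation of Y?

E[Y] = 2*E[D²] + 1*E[D]
E[D] = 8
E[D²] = Var(D) + (E[D])² = 3 + 64 = 67
E[Y] = 2*67 + 1*8 = 142

142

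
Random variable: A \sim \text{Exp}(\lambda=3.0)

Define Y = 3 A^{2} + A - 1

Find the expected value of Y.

E[Y] = 3*E[A²] + 1*E[A] - 1
E[A] = 0.33333333
E[A²] = Var(A) + (E[A])² = 0.11111111 + 0.11111111 = 0.22222222
E[Y] = 3*0.22222222 + 1*0.33333333 - 1 = 0

0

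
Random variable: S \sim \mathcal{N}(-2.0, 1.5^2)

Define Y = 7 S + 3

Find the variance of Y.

For Y = aS + b: Var(Y) = a² * Var(S)
Var(S) = 1.5^2 = 2.25
Var(Y) = 7² * 2.25 = 49 * 2.25 = 110.25

110.25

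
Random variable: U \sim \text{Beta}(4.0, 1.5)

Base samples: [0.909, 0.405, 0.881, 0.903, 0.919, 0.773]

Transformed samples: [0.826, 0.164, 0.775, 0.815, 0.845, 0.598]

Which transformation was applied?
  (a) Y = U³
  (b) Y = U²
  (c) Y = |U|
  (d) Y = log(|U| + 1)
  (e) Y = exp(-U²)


Checking option (b) Y = U²:
  U = 0.909 -> Y = 0.826 ✓
  U = 0.405 -> Y = 0.164 ✓
  U = 0.881 -> Y = 0.775 ✓
All samples match this transformation.

(b) U²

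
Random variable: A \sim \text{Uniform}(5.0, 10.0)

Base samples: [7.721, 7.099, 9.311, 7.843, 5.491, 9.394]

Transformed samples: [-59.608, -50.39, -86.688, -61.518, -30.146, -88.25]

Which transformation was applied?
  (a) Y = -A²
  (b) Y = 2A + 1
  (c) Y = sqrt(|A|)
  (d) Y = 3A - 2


Checking option (a) Y = -A²:
  A = 7.721 -> Y = -59.608 ✓
  A = 7.099 -> Y = -50.39 ✓
  A = 9.311 -> Y = -86.688 ✓
All samples match this transformation.

(a) -A²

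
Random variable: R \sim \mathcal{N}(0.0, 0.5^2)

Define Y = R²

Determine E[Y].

Using E[X²] = Var(X) + (E[X])²:
E[R] = 0
Var(R) = 0.5^2 = 0.25
E[R²] = 0.25 + 0² = 0.25 + 0 = 0.25

0.25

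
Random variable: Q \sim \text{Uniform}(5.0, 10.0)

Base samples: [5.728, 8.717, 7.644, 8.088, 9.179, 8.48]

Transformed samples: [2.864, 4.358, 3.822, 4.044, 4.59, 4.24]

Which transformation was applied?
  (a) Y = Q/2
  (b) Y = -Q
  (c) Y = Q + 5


Checking option (a) Y = Q/2:
  Q = 5.728 -> Y = 2.864 ✓
  Q = 8.717 -> Y = 4.358 ✓
  Q = 7.644 -> Y = 3.822 ✓
All samples match this transformation.

(a) Q/2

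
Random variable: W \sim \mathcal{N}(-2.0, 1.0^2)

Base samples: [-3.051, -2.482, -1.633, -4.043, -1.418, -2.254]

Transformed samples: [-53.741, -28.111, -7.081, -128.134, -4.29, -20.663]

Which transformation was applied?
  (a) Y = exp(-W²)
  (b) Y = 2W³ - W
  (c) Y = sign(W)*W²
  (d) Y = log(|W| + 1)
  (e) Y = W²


Checking option (b) Y = 2W³ - W:
  W = -3.051 -> Y = -53.741 ✓
  W = -2.482 -> Y = -28.111 ✓
  W = -1.633 -> Y = -7.081 ✓
All samples match this transformation.

(b) 2W³ - W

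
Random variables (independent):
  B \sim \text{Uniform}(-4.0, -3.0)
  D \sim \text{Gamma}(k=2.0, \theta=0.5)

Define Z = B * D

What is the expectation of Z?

For independent RVs: E[XY] = E[X]*E[Y]
E[B] = -3.5
E[D] = 1
E[Z] = -3.5 * 1 = -3.5

-3.5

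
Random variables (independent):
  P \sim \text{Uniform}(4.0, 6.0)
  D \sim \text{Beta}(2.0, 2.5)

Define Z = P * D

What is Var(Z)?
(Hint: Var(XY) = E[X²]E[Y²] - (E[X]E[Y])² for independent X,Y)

Var(XY) = E[X²]E[Y²] - (E[X]E[Y])²
E[P] = 5, Var(P) = 0.33333333
E[D] = 0.44444444, Var(D) = 0.044893378
E[P²] = 0.33333333 + 5² = 25.333333
E[D²] = 0.044893378 + 0.44444444² = 0.24242424
Var(Z) = 25.333333*0.24242424 - (5*0.44444444)²
= 6.1414141 - 4.9382716 = 1.2031425

1.2031425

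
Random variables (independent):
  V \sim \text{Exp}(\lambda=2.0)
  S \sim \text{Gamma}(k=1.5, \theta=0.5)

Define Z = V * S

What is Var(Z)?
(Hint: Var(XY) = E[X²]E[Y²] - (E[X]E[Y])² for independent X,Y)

Var(XY) = E[X²]E[Y²] - (E[X]E[Y])²
E[V] = 0.5, Var(V) = 0.25
E[S] = 0.75, Var(S) = 0.375
E[V²] = 0.25 + 0.5² = 0.5
E[S²] = 0.375 + 0.75² = 0.9375
Var(Z) = 0.5*0.9375 - (0.5*0.75)²
= 0.46875 - 0.140625 = 0.328125

0.328125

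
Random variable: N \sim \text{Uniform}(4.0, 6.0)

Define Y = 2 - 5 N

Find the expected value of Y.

For Y = -5N + 2:
E[Y] = -5 * E[N] + 2
E[N] = (4 + 6)/2 = 5
E[Y] = -5 * 5 + 2 = -23

-23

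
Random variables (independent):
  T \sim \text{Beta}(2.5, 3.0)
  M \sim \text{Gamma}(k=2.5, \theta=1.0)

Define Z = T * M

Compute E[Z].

For independent RVs: E[XY] = E[X]*E[Y]
E[T] = 0.45454545
E[M] = 2.5
E[Z] = 0.45454545 * 2.5 = 1.1363636

1.1363636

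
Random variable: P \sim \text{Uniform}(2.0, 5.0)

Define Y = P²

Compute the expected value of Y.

Using E[X²] = Var(X) + (E[X])²:
E[P] = 3.5
Var(P) = (5 - 2)^2/12 = 0.75
E[P²] = 0.75 + 3.5² = 0.75 + 12.25 = 13

13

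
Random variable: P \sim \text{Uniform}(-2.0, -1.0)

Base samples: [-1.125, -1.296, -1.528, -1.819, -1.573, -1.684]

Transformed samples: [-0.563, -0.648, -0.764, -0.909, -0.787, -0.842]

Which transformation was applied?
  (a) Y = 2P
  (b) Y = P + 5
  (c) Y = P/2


Checking option (c) Y = P/2:
  P = -1.125 -> Y = -0.563 ✓
  P = -1.296 -> Y = -0.648 ✓
  P = -1.528 -> Y = -0.764 ✓
All samples match this transformation.

(c) P/2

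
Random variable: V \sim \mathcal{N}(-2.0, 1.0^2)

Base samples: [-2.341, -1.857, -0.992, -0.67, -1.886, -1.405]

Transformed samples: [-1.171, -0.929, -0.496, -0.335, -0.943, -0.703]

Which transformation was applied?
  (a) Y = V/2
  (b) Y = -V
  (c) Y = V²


Checking option (a) Y = V/2:
  V = -2.341 -> Y = -1.171 ✓
  V = -1.857 -> Y = -0.929 ✓
  V = -0.992 -> Y = -0.496 ✓
All samples match this transformation.

(a) V/2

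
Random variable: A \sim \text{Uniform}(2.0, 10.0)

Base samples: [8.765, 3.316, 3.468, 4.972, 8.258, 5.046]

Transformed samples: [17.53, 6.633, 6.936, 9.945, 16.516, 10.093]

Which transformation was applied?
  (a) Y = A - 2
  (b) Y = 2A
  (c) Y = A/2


Checking option (b) Y = 2A:
  A = 8.765 -> Y = 17.53 ✓
  A = 3.316 -> Y = 6.633 ✓
  A = 3.468 -> Y = 6.936 ✓
All samples match this transformation.

(b) 2A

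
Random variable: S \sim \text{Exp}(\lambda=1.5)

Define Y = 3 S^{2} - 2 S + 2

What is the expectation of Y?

E[Y] = 3*E[S²] - 2*E[S] + 2
E[S] = 0.66666667
E[S²] = Var(S) + (E[S])² = 0.44444444 + 0.44444444 = 0.88888889
E[Y] = 3*0.88888889 - 2*0.66666667 + 2 = 3.3333333

3.3333333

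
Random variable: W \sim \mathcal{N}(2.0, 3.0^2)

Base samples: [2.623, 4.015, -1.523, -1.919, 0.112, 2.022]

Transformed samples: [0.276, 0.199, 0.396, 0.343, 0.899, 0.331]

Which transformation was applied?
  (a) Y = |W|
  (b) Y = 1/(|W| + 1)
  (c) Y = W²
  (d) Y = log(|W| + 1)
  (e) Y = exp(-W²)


Checking option (b) Y = 1/(|W| + 1):
  W = 2.623 -> Y = 0.276 ✓
  W = 4.015 -> Y = 0.199 ✓
  W = -1.523 -> Y = 0.396 ✓
All samples match this transformation.

(b) 1/(|W| + 1)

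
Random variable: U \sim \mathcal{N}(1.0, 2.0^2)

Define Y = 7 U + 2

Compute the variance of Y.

For Y = aU + b: Var(Y) = a² * Var(U)
Var(U) = 2.0^2 = 4
Var(Y) = 7² * 4 = 49 * 4 = 196

196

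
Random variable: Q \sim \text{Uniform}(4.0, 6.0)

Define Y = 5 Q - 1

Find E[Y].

For Y = 5Q - 1:
E[Y] = 5 * E[Q] - 1
E[Q] = (4 + 6)/2 = 5
E[Y] = 5 * 5 - 1 = 24

24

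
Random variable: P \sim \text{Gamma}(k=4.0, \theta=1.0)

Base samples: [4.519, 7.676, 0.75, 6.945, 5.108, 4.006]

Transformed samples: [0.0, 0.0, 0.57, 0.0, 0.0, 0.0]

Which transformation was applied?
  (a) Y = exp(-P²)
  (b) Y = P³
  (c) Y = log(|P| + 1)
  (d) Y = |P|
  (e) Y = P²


Checking option (a) Y = exp(-P²):
  P = 4.519 -> Y = 0.0 ✓
  P = 7.676 -> Y = 0.0 ✓
  P = 0.75 -> Y = 0.57 ✓
All samples match this transformation.

(a) exp(-P²)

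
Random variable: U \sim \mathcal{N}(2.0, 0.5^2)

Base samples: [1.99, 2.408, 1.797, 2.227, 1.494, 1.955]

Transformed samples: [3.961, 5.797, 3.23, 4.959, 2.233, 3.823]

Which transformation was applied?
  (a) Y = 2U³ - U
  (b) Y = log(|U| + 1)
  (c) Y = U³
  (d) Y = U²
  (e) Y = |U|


Checking option (d) Y = U²:
  U = 1.99 -> Y = 3.961 ✓
  U = 2.408 -> Y = 5.797 ✓
  U = 1.797 -> Y = 3.23 ✓
All samples match this transformation.

(d) U²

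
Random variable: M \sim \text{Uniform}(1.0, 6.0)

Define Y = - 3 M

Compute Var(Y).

For Y = aM + b: Var(Y) = a² * Var(M)
Var(M) = (6 - 1)^2/12 = 2.0833333
Var(Y) = (-3)² * 2.0833333 = 9 * 2.0833333 = 18.75

18.75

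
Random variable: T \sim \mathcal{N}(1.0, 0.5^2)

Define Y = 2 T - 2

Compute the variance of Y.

For Y = aT + b: Var(Y) = a² * Var(T)
Var(T) = 0.5^2 = 0.25
Var(Y) = 2² * 0.25 = 4 * 0.25 = 1

1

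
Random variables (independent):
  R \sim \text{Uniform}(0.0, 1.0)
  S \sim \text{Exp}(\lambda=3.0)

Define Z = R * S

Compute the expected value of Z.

For independent RVs: E[XY] = E[X]*E[Y]
E[R] = 0.5
E[S] = 0.33333333
E[Z] = 0.5 * 0.33333333 = 0.16666667

0.16666667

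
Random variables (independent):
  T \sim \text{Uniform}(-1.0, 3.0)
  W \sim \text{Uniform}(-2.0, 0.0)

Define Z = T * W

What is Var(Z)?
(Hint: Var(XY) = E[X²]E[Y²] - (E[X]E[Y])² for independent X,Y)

Var(XY) = E[X²]E[Y²] - (E[X]E[Y])²
E[T] = 1, Var(T) = 1.3333333
E[W] = -1, Var(W) = 0.33333333
E[T²] = 1.3333333 + 1² = 2.3333333
E[W²] = 0.33333333 + (-1)² = 1.3333333
Var(Z) = 2.3333333*1.3333333 - (1*(-1))²
= 3.1111111 - 1 = 2.1111111

2.1111111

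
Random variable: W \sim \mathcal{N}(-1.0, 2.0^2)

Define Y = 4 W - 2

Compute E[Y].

For Y = 4W - 2:
E[Y] = 4 * E[W] - 2
E[W] = -1.0 = -1
E[Y] = 4 * (-1) - 2 = -6

-6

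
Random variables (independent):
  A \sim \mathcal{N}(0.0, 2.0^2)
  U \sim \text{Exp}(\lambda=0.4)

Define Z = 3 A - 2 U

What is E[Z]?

E[Z] = 3*E[A] - 2*E[U]
E[A] = 0
E[U] = 2.5
E[Z] = 3*0 - 2*2.5 = -5

-5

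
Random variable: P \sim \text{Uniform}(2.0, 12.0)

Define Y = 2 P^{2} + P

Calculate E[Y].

E[Y] = 2*E[P²] + 1*E[P]
E[P] = 7
E[P²] = Var(P) + (E[P])² = 8.3333333 + 49 = 57.333333
E[Y] = 2*57.333333 + 1*7 = 121.66667

121.66667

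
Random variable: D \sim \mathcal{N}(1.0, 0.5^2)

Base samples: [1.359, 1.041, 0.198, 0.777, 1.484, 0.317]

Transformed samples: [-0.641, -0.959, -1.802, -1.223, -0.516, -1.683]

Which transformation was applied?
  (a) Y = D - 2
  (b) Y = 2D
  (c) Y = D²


Checking option (a) Y = D - 2:
  D = 1.359 -> Y = -0.641 ✓
  D = 1.041 -> Y = -0.959 ✓
  D = 0.198 -> Y = -1.802 ✓
All samples match this transformation.

(a) D - 2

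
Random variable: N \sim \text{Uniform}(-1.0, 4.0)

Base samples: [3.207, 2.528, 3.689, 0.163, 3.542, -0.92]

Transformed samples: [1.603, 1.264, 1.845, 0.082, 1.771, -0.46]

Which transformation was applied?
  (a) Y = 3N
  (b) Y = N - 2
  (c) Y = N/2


Checking option (c) Y = N/2:
  N = 3.207 -> Y = 1.603 ✓
  N = 2.528 -> Y = 1.264 ✓
  N = 3.689 -> Y = 1.845 ✓
All samples match this transformation.

(c) N/2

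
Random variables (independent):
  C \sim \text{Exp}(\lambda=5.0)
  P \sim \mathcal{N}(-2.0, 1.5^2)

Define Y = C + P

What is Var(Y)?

For independent RVs: Var(aX + bY) = a²Var(X) + b²Var(Y)
Var(C) = 0.04
Var(P) = 2.25
Var(Y) = 1²*0.04 + 1²*2.25
= 1*0.04 + 1*2.25 = 2.29

2.29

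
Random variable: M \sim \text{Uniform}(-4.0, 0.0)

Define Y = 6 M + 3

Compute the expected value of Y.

For Y = 6M + 3:
E[Y] = 6 * E[M] + 3
E[M] = (-4 + 0)/2 = -2
E[Y] = 6 * (-2) + 3 = -9

-9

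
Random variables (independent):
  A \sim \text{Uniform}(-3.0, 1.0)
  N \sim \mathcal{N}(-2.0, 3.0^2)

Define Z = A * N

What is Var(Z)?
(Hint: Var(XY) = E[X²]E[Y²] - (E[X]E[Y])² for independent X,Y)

Var(XY) = E[X²]E[Y²] - (E[X]E[Y])²
E[A] = -1, Var(A) = 1.3333333
E[N] = -2, Var(N) = 9
E[A²] = 1.3333333 + (-1)² = 2.3333333
E[N²] = 9 + (-2)² = 13
Var(Z) = 2.3333333*13 - (-1*(-2))²
= 30.333333 - 4 = 26.333333

26.333333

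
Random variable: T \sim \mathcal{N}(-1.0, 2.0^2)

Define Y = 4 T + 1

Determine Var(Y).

For Y = aT + b: Var(Y) = a² * Var(T)
Var(T) = 2.0^2 = 4
Var(Y) = 4² * 4 = 16 * 4 = 64

64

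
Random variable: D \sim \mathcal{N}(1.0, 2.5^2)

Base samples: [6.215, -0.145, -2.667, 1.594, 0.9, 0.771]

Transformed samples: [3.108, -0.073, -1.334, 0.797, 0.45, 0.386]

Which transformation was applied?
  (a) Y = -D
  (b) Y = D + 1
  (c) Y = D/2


Checking option (c) Y = D/2:
  D = 6.215 -> Y = 3.108 ✓
  D = -0.145 -> Y = -0.073 ✓
  D = -2.667 -> Y = -1.334 ✓
All samples match this transformation.

(c) D/2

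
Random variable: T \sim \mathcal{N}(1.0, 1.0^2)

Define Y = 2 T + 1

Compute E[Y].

For Y = 2T + 1:
E[Y] = 2 * E[T] + 1
E[T] = 1.0 = 1
E[Y] = 2 * 1 + 1 = 3

3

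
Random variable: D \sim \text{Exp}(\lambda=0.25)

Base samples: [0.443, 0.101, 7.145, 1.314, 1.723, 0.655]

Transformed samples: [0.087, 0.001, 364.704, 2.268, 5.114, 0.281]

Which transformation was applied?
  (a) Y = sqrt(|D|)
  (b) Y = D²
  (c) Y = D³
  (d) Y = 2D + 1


Checking option (c) Y = D³:
  D = 0.443 -> Y = 0.087 ✓
  D = 0.101 -> Y = 0.001 ✓
  D = 7.145 -> Y = 364.704 ✓
All samples match this transformation.

(c) D³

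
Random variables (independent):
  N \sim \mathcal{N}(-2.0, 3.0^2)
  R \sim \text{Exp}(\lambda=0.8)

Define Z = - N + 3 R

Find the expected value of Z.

E[Z] = -1*E[N] + 3*E[R]
E[N] = -2
E[R] = 1.25
E[Z] = -1*(-2) + 3*1.25 = 5.75

5.75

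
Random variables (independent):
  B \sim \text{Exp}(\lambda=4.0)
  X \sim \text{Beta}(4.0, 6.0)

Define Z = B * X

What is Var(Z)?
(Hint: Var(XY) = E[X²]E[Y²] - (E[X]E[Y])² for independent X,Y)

Var(XY) = E[X²]E[Y²] - (E[X]E[Y])²
E[B] = 0.25, Var(B) = 0.0625
E[X] = 0.4, Var(X) = 0.021818182
E[B²] = 0.0625 + 0.25² = 0.125
E[X²] = 0.021818182 + 0.4² = 0.18181818
Var(Z) = 0.125*0.18181818 - (0.25*0.4)²
= 0.022727273 - 0.01 = 0.012727273

0.012727273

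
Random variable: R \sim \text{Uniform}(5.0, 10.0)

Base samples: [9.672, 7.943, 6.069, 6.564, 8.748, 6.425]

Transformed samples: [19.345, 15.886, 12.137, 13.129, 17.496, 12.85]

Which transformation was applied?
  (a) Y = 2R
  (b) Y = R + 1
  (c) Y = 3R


Checking option (a) Y = 2R:
  R = 9.672 -> Y = 19.345 ✓
  R = 7.943 -> Y = 15.886 ✓
  R = 6.069 -> Y = 12.137 ✓
All samples match this transformation.

(a) 2R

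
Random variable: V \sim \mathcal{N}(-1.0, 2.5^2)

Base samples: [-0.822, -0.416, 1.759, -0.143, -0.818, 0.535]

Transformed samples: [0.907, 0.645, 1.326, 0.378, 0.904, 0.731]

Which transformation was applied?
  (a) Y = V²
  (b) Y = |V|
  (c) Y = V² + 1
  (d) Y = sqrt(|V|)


Checking option (d) Y = sqrt(|V|):
  V = -0.822 -> Y = 0.907 ✓
  V = -0.416 -> Y = 0.645 ✓
  V = 1.759 -> Y = 1.326 ✓
All samples match this transformation.

(d) sqrt(|V|)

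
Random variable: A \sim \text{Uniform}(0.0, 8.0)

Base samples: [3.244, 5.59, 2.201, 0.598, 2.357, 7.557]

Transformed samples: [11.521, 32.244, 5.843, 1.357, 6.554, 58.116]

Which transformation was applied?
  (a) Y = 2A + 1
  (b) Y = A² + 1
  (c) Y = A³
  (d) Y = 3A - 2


Checking option (b) Y = A² + 1:
  A = 3.244 -> Y = 11.521 ✓
  A = 5.59 -> Y = 32.244 ✓
  A = 2.201 -> Y = 5.843 ✓
All samples match this transformation.

(b) A² + 1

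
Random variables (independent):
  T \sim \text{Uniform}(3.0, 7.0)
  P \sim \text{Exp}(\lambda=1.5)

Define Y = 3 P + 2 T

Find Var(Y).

For independent RVs: Var(aX + bY) = a²Var(X) + b²Var(Y)
Var(T) = 1.3333333
Var(P) = 0.44444444
Var(Y) = 2²*1.3333333 + 3²*0.44444444
= 4*1.3333333 + 9*0.44444444 = 9.3333333

9.3333333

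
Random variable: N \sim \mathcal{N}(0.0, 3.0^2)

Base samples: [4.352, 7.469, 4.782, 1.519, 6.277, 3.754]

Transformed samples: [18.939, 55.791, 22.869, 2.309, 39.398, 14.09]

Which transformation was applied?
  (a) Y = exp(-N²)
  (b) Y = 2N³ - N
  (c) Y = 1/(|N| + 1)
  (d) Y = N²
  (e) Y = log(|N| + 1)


Checking option (d) Y = N²:
  N = 4.352 -> Y = 18.939 ✓
  N = 7.469 -> Y = 55.791 ✓
  N = 4.782 -> Y = 22.869 ✓
All samples match this transformation.

(d) N²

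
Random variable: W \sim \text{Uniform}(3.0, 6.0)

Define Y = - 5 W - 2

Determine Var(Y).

For Y = aW + b: Var(Y) = a² * Var(W)
Var(W) = (6 - 3)^2/12 = 0.75
Var(Y) = (-5)² * 0.75 = 25 * 0.75 = 18.75

18.75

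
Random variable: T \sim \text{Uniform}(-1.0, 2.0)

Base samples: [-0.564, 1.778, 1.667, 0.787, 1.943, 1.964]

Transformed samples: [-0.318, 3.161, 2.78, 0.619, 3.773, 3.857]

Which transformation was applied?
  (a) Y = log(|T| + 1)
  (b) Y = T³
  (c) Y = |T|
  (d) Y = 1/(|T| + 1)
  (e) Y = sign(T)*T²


Checking option (e) Y = sign(T)*T²:
  T = -0.564 -> Y = -0.318 ✓
  T = 1.778 -> Y = 3.161 ✓
  T = 1.667 -> Y = 2.78 ✓
All samples match this transformation.

(e) sign(T)*T²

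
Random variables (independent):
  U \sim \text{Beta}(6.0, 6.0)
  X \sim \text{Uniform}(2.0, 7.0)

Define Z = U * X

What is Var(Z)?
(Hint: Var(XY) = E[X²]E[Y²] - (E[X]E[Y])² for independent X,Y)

Var(XY) = E[X²]E[Y²] - (E[X]E[Y])²
E[U] = 0.5, Var(U) = 0.019230769
E[X] = 4.5, Var(X) = 2.0833333
E[U²] = 0.019230769 + 0.5² = 0.26923077
E[X²] = 2.0833333 + 4.5² = 22.333333
Var(Z) = 0.26923077*22.333333 - (0.5*4.5)²
= 6.0128205 - 5.0625 = 0.95032051

0.95032051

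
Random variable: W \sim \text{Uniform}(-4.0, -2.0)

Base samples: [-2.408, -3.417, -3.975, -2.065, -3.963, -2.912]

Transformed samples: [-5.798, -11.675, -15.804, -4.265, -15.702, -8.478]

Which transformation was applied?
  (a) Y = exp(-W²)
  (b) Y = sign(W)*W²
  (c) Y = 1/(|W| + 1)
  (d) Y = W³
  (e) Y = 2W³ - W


Checking option (b) Y = sign(W)*W²:
  W = -2.408 -> Y = -5.798 ✓
  W = -3.417 -> Y = -11.675 ✓
  W = -3.975 -> Y = -15.804 ✓
All samples match this transformation.

(b) sign(W)*W²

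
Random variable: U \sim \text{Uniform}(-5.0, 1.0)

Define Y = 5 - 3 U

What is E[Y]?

For Y = -3U + 5:
E[Y] = -3 * E[U] + 5
E[U] = (-5 + 1)/2 = -2
E[Y] = -3 * (-2) + 5 = 11

11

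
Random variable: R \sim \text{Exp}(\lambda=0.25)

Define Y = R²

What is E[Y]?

E[R²] = Var(R) + (E[R])² = 16 + 16 = 32

32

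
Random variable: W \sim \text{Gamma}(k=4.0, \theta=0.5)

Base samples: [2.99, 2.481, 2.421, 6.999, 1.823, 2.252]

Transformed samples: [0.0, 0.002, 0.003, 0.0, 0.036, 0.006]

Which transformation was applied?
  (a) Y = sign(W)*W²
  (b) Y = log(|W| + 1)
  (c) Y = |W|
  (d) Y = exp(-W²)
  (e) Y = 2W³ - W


Checking option (d) Y = exp(-W²):
  W = 2.99 -> Y = 0.0 ✓
  W = 2.481 -> Y = 0.002 ✓
  W = 2.421 -> Y = 0.003 ✓
All samples match this transformation.

(d) exp(-W²)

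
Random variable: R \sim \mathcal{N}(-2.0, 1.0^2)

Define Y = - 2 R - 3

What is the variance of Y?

For Y = aR + b: Var(Y) = a² * Var(R)
Var(R) = 1.0^2 = 1
Var(Y) = (-2)² * 1 = 4 * 1 = 4

4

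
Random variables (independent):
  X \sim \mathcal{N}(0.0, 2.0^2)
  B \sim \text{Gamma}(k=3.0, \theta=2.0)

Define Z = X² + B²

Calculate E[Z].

E[Z] = E[X²] + E[B²]
E[X²] = Var(X) + E[X]² = 4 + 0 = 4
E[B²] = Var(B) + E[B]² = 12 + 36 = 48
E[Z] = 4 + 48 = 52

52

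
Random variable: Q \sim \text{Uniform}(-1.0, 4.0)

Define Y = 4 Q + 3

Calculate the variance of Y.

For Y = aQ + b: Var(Y) = a² * Var(Q)
Var(Q) = (4 + 1)^2/12 = 2.0833333
Var(Y) = 4² * 2.0833333 = 16 * 2.0833333 = 33.333333

33.333333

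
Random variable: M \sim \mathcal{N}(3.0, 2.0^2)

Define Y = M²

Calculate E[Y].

E[M²] = Var(M) + (E[M])² = 4 + 9 = 13

13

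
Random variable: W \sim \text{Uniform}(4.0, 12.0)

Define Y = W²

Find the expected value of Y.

Using E[X²] = Var(X) + (E[X])²:
E[W] = 8
Var(W) = (12 - 4)^2/12 = 5.3333333
E[W²] = 5.3333333 + 8² = 5.3333333 + 64 = 69.333333

69.333333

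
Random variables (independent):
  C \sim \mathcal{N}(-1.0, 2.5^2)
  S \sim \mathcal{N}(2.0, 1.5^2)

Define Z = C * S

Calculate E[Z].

For independent RVs: E[XY] = E[X]*E[Y]
E[C] = -1
E[S] = 2
E[Z] = -1 * 2 = -2

-2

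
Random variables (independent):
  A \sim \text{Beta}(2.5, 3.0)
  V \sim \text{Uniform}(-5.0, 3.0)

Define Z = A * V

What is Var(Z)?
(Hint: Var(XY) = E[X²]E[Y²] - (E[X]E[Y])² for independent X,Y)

Var(XY) = E[X²]E[Y²] - (E[X]E[Y])²
E[A] = 0.45454545, Var(A) = 0.038143675
E[V] = -1, Var(V) = 5.3333333
E[A²] = 0.038143675 + 0.45454545² = 0.24475524
E[V²] = 5.3333333 + (-1)² = 6.3333333
Var(Z) = 0.24475524*6.3333333 - (0.45454545*(-1))²
= 1.5501166 - 0.20661157 = 1.343505

1.343505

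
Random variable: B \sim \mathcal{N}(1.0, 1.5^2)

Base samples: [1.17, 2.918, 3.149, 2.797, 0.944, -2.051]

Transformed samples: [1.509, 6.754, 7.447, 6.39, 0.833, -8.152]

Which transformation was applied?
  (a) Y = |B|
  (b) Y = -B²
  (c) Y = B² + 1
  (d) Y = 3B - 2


Checking option (d) Y = 3B - 2:
  B = 1.17 -> Y = 1.509 ✓
  B = 2.918 -> Y = 6.754 ✓
  B = 3.149 -> Y = 7.447 ✓
All samples match this transformation.

(d) 3B - 2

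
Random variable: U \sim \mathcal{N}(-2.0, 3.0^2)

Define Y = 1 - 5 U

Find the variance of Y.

For Y = aU + b: Var(Y) = a² * Var(U)
Var(U) = 3.0^2 = 9
Var(Y) = (-5)² * 9 = 25 * 9 = 225

225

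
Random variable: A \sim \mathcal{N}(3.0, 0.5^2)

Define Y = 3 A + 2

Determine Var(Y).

For Y = aA + b: Var(Y) = a² * Var(A)
Var(A) = 0.5^2 = 0.25
Var(Y) = 3² * 0.25 = 9 * 0.25 = 2.25

2.25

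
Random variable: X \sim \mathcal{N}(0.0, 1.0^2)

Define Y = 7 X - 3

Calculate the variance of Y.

For Y = aX + b: Var(Y) = a² * Var(X)
Var(X) = 1.0^2 = 1
Var(Y) = 7² * 1 = 49 * 1 = 49

49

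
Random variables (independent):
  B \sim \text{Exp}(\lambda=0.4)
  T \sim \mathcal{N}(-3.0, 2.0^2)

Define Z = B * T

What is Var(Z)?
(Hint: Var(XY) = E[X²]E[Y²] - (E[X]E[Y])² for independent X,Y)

Var(XY) = E[X²]E[Y²] - (E[X]E[Y])²
E[B] = 2.5, Var(B) = 6.25
E[T] = -3, Var(T) = 4
E[B²] = 6.25 + 2.5² = 12.5
E[T²] = 4 + (-3)² = 13
Var(Z) = 12.5*13 - (2.5*(-3))²
= 162.5 - 56.25 = 106.25

106.25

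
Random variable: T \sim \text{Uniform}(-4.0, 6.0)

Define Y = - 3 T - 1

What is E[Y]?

For Y = -3T - 1:
E[Y] = -3 * E[T] - 1
E[T] = (-4 + 6)/2 = 1
E[Y] = -3 * 1 - 1 = -4

-4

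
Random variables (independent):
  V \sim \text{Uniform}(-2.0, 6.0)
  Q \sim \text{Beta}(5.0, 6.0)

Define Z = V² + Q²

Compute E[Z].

E[Z] = E[V²] + E[Q²]
E[V²] = Var(V) + E[V]² = 5.3333333 + 4 = 9.3333333
E[Q²] = Var(Q) + E[Q]² = 0.020661157 + 0.20661157 = 0.22727273
E[Z] = 9.3333333 + 0.22727273 = 9.5606061

9.5606061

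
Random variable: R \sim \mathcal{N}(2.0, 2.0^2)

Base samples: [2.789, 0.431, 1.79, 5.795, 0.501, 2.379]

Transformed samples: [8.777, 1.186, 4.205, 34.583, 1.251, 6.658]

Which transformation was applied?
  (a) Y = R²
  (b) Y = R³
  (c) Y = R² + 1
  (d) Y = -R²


Checking option (c) Y = R² + 1:
  R = 2.789 -> Y = 8.777 ✓
  R = 0.431 -> Y = 1.186 ✓
  R = 1.79 -> Y = 4.205 ✓
All samples match this transformation.

(c) R² + 1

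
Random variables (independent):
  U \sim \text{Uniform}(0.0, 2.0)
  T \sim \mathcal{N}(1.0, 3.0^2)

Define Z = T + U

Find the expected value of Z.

E[Z] = 1*E[U] + 1*E[T]
E[U] = 1
E[T] = 1
E[Z] = 1*1 + 1*1 = 2

2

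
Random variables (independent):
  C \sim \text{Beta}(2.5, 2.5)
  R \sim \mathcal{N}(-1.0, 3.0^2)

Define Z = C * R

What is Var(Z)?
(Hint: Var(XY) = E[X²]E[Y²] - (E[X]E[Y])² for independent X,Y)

Var(XY) = E[X²]E[Y²] - (E[X]E[Y])²
E[C] = 0.5, Var(C) = 0.041666667
E[R] = -1, Var(R) = 9
E[C²] = 0.041666667 + 0.5² = 0.29166667
E[R²] = 9 + (-1)² = 10
Var(Z) = 0.29166667*10 - (0.5*(-1))²
= 2.9166667 - 0.25 = 2.6666667

2.6666667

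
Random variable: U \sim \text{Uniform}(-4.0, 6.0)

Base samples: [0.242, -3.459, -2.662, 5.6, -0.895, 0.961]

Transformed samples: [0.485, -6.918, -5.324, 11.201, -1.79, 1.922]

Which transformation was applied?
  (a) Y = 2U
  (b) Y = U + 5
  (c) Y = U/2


Checking option (a) Y = 2U:
  U = 0.242 -> Y = 0.485 ✓
  U = -3.459 -> Y = -6.918 ✓
  U = -2.662 -> Y = -5.324 ✓
All samples match this transformation.

(a) 2U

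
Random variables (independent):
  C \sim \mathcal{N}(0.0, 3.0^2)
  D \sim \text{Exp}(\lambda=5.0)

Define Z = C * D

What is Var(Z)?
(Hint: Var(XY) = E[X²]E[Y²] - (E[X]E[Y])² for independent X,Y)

Var(XY) = E[X²]E[Y²] - (E[X]E[Y])²
E[C] = 0, Var(C) = 9
E[D] = 0.2, Var(D) = 0.04
E[C²] = 9 + 0² = 9
E[D²] = 0.04 + 0.2² = 0.08
Var(Z) = 9*0.08 - (0*0.2)²
= 0.72 - 0 = 0.72

0.72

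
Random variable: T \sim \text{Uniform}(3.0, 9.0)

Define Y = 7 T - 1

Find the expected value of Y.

For Y = 7T - 1:
E[Y] = 7 * E[T] - 1
E[T] = (3 + 9)/2 = 6
E[Y] = 7 * 6 - 1 = 41

41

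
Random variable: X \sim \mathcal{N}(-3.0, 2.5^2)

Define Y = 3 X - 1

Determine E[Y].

For Y = 3X - 1:
E[Y] = 3 * E[X] - 1
E[X] = -3.0 = -3
E[Y] = 3 * (-3) - 1 = -10

-10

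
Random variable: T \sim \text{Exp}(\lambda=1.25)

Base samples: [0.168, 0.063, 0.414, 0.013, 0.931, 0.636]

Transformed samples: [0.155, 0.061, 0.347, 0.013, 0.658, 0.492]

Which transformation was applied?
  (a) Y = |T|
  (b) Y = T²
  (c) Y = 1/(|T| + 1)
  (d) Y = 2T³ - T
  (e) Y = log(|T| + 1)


Checking option (e) Y = log(|T| + 1):
  T = 0.168 -> Y = 0.155 ✓
  T = 0.063 -> Y = 0.061 ✓
  T = 0.414 -> Y = 0.347 ✓
All samples match this transformation.

(e) log(|T| + 1)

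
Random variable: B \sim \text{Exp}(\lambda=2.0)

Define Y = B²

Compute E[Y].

Using E[X²] = Var(X) + (E[X])²:
E[B] = 0.5
Var(B) = 1/2.0^2 = 0.25
E[B²] = 0.25 + 0.5² = 0.25 + 0.25 = 0.5

0.5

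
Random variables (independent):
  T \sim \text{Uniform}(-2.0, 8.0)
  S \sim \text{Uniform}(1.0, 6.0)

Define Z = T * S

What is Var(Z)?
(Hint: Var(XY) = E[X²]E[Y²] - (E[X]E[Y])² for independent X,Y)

Var(XY) = E[X²]E[Y²] - (E[X]E[Y])²
E[T] = 3, Var(T) = 8.3333333
E[S] = 3.5, Var(S) = 2.0833333
E[T²] = 8.3333333 + 3² = 17.333333
E[S²] = 2.0833333 + 3.5² = 14.333333
Var(Z) = 17.333333*14.333333 - (3*3.5)²
= 248.44444 - 110.25 = 138.19444

138.19444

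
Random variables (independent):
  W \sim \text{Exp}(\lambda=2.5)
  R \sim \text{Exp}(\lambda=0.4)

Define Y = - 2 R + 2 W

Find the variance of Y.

For independent RVs: Var(aX + bY) = a²Var(X) + b²Var(Y)
Var(W) = 0.16
Var(R) = 6.25
Var(Y) = 2²*0.16 + (-2)²*6.25
= 4*0.16 + 4*6.25 = 25.64

25.64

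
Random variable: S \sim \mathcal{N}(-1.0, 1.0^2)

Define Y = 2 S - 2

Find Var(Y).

For Y = aS + b: Var(Y) = a² * Var(S)
Var(S) = 1.0^2 = 1
Var(Y) = 2² * 1 = 4 * 1 = 4

4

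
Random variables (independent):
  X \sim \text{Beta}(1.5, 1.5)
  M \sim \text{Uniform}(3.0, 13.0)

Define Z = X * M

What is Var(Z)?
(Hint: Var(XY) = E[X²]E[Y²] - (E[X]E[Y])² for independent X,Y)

Var(XY) = E[X²]E[Y²] - (E[X]E[Y])²
E[X] = 0.5, Var(X) = 0.0625
E[M] = 8, Var(M) = 8.3333333
E[X²] = 0.0625 + 0.5² = 0.3125
E[M²] = 8.3333333 + 8² = 72.333333
Var(Z) = 0.3125*72.333333 - (0.5*8)²
= 22.604167 - 16 = 6.6041667

6.6041667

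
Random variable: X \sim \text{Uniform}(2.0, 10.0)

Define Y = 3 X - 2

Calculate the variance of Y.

For Y = aX + b: Var(Y) = a² * Var(X)
Var(X) = (10 - 2)^2/12 = 5.3333333
Var(Y) = 3² * 5.3333333 = 9 * 5.3333333 = 48

48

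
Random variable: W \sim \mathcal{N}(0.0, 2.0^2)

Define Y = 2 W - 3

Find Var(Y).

For Y = aW + b: Var(Y) = a² * Var(W)
Var(W) = 2.0^2 = 4
Var(Y) = 2² * 4 = 4 * 4 = 16

16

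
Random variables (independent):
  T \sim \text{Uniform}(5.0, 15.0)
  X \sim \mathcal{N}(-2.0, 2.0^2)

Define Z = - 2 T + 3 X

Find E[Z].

E[Z] = -2*E[T] + 3*E[X]
E[T] = 10
E[X] = -2
E[Z] = -2*10 + 3*(-2) = -26

-26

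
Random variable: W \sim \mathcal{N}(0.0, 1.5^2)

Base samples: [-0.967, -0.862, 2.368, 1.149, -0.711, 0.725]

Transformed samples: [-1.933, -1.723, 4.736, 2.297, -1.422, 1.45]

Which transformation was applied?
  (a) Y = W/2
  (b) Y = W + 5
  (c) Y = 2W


Checking option (c) Y = 2W:
  W = -0.967 -> Y = -1.933 ✓
  W = -0.862 -> Y = -1.723 ✓
  W = 2.368 -> Y = 4.736 ✓
All samples match this transformation.

(c) 2W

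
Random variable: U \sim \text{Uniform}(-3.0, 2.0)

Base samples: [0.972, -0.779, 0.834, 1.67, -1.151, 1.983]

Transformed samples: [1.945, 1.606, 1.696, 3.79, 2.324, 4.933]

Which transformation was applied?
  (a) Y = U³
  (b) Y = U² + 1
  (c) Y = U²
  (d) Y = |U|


Checking option (b) Y = U² + 1:
  U = 0.972 -> Y = 1.945 ✓
  U = -0.779 -> Y = 1.606 ✓
  U = 0.834 -> Y = 1.696 ✓
All samples match this transformation.

(b) U² + 1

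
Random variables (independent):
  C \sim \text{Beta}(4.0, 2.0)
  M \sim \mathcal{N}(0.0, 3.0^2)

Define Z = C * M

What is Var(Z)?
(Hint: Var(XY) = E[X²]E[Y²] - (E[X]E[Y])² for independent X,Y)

Var(XY) = E[X²]E[Y²] - (E[X]E[Y])²
E[C] = 0.66666667, Var(C) = 0.031746032
E[M] = 0, Var(M) = 9
E[C²] = 0.031746032 + 0.66666667² = 0.47619048
E[M²] = 9 + 0² = 9
Var(Z) = 0.47619048*9 - (0.66666667*0)²
= 4.2857143 - 0 = 4.2857143

4.2857143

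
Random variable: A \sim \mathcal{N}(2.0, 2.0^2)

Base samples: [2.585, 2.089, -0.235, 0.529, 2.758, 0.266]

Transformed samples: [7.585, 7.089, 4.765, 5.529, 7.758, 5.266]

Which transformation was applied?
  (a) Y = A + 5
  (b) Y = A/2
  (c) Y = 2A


Checking option (a) Y = A + 5:
  A = 2.585 -> Y = 7.585 ✓
  A = 2.089 -> Y = 7.089 ✓
  A = -0.235 -> Y = 4.765 ✓
All samples match this transformation.

(a) A + 5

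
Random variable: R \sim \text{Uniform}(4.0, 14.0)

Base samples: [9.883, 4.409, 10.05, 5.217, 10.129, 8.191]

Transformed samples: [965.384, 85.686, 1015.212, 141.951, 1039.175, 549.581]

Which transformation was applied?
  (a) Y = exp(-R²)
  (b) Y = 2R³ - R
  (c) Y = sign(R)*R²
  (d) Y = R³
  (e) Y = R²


Checking option (d) Y = R³:
  R = 9.883 -> Y = 965.384 ✓
  R = 4.409 -> Y = 85.686 ✓
  R = 10.05 -> Y = 1015.212 ✓
All samples match this transformation.

(d) R³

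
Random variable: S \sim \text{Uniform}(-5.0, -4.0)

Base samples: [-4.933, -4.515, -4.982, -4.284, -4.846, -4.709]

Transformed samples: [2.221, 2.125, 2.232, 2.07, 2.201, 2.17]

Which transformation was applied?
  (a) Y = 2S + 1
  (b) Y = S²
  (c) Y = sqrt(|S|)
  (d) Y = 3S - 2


Checking option (c) Y = sqrt(|S|):
  S = -4.933 -> Y = 2.221 ✓
  S = -4.515 -> Y = 2.125 ✓
  S = -4.982 -> Y = 2.232 ✓
All samples match this transformation.

(c) sqrt(|S|)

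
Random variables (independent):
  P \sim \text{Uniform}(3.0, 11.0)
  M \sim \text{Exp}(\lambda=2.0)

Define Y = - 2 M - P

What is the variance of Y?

For independent RVs: Var(aX + bY) = a²Var(X) + b²Var(Y)
Var(P) = 5.3333333
Var(M) = 0.25
Var(Y) = (-1)²*5.3333333 + (-2)²*0.25
= 1*5.3333333 + 4*0.25 = 6.3333333

6.3333333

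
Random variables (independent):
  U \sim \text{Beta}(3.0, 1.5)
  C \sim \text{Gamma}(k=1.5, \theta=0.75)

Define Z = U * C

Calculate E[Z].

For independent RVs: E[XY] = E[X]*E[Y]
E[U] = 0.66666667
E[C] = 1.125
E[Z] = 0.66666667 * 1.125 = 0.75

0.75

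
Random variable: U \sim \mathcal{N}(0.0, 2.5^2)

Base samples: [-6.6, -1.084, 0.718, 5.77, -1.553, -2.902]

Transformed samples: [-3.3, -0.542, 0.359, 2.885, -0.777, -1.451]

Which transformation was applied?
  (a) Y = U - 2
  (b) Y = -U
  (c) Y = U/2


Checking option (c) Y = U/2:
  U = -6.6 -> Y = -3.3 ✓
  U = -1.084 -> Y = -0.542 ✓
  U = 0.718 -> Y = 0.359 ✓
All samples match this transformation.

(c) U/2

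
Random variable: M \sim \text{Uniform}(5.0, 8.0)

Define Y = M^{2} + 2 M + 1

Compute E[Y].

E[Y] = 1*E[M²] + 2*E[M] + 1
E[M] = 6.5
E[M²] = Var(M) + (E[M])² = 0.75 + 42.25 = 43
E[Y] = 1*43 + 2*6.5 + 1 = 57

57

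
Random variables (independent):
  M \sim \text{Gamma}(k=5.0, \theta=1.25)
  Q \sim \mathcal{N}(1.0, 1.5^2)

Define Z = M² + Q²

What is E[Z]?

E[Z] = E[M²] + E[Q²]
E[M²] = Var(M) + E[M]² = 7.8125 + 39.0625 = 46.875
E[Q²] = Var(Q) + E[Q]² = 2.25 + 1 = 3.25
E[Z] = 46.875 + 3.25 = 50.125

50.125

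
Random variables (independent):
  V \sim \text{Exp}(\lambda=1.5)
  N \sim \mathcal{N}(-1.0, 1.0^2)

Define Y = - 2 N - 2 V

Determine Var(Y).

For independent RVs: Var(aX + bY) = a²Var(X) + b²Var(Y)
Var(V) = 0.44444444
Var(N) = 1
Var(Y) = (-2)²*0.44444444 + (-2)²*1
= 4*0.44444444 + 4*1 = 5.7777778

5.7777778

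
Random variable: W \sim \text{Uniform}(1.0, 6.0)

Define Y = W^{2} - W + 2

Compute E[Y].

E[Y] = 1*E[W²] - 1*E[W] + 2
E[W] = 3.5
E[W²] = Var(W) + (E[W])² = 2.0833333 + 12.25 = 14.333333
E[Y] = 1*14.333333 - 1*3.5 + 2 = 12.833333

12.833333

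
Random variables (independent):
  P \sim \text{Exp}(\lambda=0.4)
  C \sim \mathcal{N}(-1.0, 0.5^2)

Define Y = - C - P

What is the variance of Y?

For independent RVs: Var(aX + bY) = a²Var(X) + b²Var(Y)
Var(P) = 6.25
Var(C) = 0.25
Var(Y) = (-1)²*6.25 + (-1)²*0.25
= 1*6.25 + 1*0.25 = 6.5

6.5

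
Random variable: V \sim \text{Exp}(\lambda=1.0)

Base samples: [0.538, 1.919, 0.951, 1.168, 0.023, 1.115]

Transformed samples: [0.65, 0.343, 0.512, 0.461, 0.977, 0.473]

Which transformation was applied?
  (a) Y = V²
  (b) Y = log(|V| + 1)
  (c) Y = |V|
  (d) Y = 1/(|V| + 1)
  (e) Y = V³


Checking option (d) Y = 1/(|V| + 1):
  V = 0.538 -> Y = 0.65 ✓
  V = 1.919 -> Y = 0.343 ✓
  V = 0.951 -> Y = 0.512 ✓
All samples match this transformation.

(d) 1/(|V| + 1)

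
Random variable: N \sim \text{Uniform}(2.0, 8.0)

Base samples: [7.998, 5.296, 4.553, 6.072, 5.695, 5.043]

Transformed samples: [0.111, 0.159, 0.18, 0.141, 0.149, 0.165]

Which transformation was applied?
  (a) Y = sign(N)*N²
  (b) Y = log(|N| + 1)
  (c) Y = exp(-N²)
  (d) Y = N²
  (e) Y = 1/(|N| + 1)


Checking option (e) Y = 1/(|N| + 1):
  N = 7.998 -> Y = 0.111 ✓
  N = 5.296 -> Y = 0.159 ✓
  N = 4.553 -> Y = 0.18 ✓
All samples match this transformation.

(e) 1/(|N| + 1)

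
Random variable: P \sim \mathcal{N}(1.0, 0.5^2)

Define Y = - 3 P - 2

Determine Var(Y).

For Y = aP + b: Var(Y) = a² * Var(P)
Var(P) = 0.5^2 = 0.25
Var(Y) = (-3)² * 0.25 = 9 * 0.25 = 2.25

2.25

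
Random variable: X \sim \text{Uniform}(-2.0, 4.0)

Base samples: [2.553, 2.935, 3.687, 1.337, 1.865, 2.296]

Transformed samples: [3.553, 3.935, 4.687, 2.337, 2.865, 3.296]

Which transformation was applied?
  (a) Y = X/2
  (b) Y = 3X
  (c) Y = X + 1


Checking option (c) Y = X + 1:
  X = 2.553 -> Y = 3.553 ✓
  X = 2.935 -> Y = 3.935 ✓
  X = 3.687 -> Y = 4.687 ✓
All samples match this transformation.

(c) X + 1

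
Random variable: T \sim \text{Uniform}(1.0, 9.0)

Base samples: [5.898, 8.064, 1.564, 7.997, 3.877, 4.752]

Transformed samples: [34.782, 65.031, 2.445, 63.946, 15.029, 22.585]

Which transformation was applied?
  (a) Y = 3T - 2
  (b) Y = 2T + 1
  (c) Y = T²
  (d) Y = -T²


Checking option (c) Y = T²:
  T = 5.898 -> Y = 34.782 ✓
  T = 8.064 -> Y = 65.031 ✓
  T = 1.564 -> Y = 2.445 ✓
All samples match this transformation.

(c) T²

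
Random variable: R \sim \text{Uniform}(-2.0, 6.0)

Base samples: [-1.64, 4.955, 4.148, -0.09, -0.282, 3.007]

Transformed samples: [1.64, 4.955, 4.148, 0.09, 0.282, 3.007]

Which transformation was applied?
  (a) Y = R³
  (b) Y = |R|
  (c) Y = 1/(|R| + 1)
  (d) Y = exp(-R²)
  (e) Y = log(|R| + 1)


Checking option (b) Y = |R|:
  R = -1.64 -> Y = 1.64 ✓
  R = 4.955 -> Y = 4.955 ✓
  R = 4.148 -> Y = 4.148 ✓
All samples match this transformation.

(b) |R|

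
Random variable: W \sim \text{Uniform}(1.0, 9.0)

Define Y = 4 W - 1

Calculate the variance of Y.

For Y = aW + b: Var(Y) = a² * Var(W)
Var(W) = (9 - 1)^2/12 = 5.3333333
Var(Y) = 4² * 5.3333333 = 16 * 5.3333333 = 85.333333

85.333333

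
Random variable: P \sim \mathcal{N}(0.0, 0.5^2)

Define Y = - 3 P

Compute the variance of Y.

For Y = aP + b: Var(Y) = a² * Var(P)
Var(P) = 0.5^2 = 0.25
Var(Y) = (-3)² * 0.25 = 9 * 0.25 = 2.25

2.25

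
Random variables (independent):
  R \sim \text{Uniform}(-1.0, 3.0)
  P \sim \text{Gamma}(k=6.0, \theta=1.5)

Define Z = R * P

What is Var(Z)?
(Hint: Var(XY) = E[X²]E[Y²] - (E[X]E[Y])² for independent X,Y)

Var(XY) = E[X²]E[Y²] - (E[X]E[Y])²
E[R] = 1, Var(R) = 1.3333333
E[P] = 9, Var(P) = 13.5
E[R²] = 1.3333333 + 1² = 2.3333333
E[P²] = 13.5 + 9² = 94.5
Var(Z) = 2.3333333*94.5 - (1*9)²
= 220.5 - 81 = 139.5

139.5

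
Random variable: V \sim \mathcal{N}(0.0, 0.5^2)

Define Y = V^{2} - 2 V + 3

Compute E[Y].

E[Y] = 1*E[V²] - 2*E[V] + 3
E[V] = 0
E[V²] = Var(V) + (E[V])² = 0.25 + 0 = 0.25
E[Y] = 1*0.25 - 2*0 + 3 = 3.25

3.25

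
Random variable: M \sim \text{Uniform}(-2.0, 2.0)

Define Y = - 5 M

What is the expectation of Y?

For Y = -5M:
E[Y] = -5 * E[M]
E[M] = (-2 + 2)/2 = 0
E[Y] = -5 * 0 = 0

0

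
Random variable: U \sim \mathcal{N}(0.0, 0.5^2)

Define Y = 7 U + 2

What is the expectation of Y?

For Y = 7U + 2:
E[Y] = 7 * E[U] + 2
E[U] = 0.0 = 0
E[Y] = 7 * 0 + 2 = 2

2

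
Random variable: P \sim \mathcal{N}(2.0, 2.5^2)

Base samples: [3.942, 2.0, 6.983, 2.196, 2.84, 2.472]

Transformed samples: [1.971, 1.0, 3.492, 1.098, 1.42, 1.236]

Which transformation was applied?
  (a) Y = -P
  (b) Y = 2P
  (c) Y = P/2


Checking option (c) Y = P/2:
  P = 3.942 -> Y = 1.971 ✓
  P = 2.0 -> Y = 1.0 ✓
  P = 6.983 -> Y = 3.492 ✓
All samples match this transformation.

(c) P/2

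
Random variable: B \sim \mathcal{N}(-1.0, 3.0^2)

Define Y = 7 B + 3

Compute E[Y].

For Y = 7B + 3:
E[Y] = 7 * E[B] + 3
E[B] = -1.0 = -1
E[Y] = 7 * (-1) + 3 = -4

-4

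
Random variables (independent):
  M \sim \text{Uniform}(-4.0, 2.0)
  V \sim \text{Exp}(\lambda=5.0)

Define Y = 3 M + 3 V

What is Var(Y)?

For independent RVs: Var(aX + bY) = a²Var(X) + b²Var(Y)
Var(M) = 3
Var(V) = 0.04
Var(Y) = 3²*3 + 3²*0.04
= 9*3 + 9*0.04 = 27.36

27.36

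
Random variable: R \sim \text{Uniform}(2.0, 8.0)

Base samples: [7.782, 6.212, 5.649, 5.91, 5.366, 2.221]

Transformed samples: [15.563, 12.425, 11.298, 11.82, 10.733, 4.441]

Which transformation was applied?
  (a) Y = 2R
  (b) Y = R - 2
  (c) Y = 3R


Checking option (a) Y = 2R:
  R = 7.782 -> Y = 15.563 ✓
  R = 6.212 -> Y = 12.425 ✓
  R = 5.649 -> Y = 11.298 ✓
All samples match this transformation.

(a) 2R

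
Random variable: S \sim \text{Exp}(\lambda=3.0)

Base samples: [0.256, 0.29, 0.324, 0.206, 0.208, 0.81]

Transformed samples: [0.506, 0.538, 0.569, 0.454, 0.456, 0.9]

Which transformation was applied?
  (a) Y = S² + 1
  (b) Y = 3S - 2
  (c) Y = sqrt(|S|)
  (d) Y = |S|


Checking option (c) Y = sqrt(|S|):
  S = 0.256 -> Y = 0.506 ✓
  S = 0.29 -> Y = 0.538 ✓
  S = 0.324 -> Y = 0.569 ✓
All samples match this transformation.

(c) sqrt(|S|)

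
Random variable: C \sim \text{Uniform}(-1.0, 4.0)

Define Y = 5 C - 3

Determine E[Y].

For Y = 5C - 3:
E[Y] = 5 * E[C] - 3
E[C] = (-1 + 4)/2 = 1.5
E[Y] = 5 * 1.5 - 3 = 4.5

4.5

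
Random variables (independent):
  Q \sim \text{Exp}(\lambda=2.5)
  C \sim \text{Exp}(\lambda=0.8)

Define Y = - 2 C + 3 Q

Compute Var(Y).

For independent RVs: Var(aX + bY) = a²Var(X) + b²Var(Y)
Var(Q) = 0.16
Var(C) = 1.5625
Var(Y) = 3²*0.16 + (-2)²*1.5625
= 9*0.16 + 4*1.5625 = 7.69

7.69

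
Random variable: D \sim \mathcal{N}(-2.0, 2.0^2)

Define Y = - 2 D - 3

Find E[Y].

For Y = -2D - 3:
E[Y] = -2 * E[D] - 3
E[D] = -2.0 = -2
E[Y] = -2 * (-2) - 3 = 1

1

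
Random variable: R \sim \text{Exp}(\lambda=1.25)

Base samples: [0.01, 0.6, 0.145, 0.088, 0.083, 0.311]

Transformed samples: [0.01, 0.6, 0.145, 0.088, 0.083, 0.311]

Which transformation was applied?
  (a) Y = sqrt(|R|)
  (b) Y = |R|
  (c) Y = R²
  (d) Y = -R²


Checking option (b) Y = |R|:
  R = 0.01 -> Y = 0.01 ✓
  R = 0.6 -> Y = 0.6 ✓
  R = 0.145 -> Y = 0.145 ✓
All samples match this transformation.

(b) |R|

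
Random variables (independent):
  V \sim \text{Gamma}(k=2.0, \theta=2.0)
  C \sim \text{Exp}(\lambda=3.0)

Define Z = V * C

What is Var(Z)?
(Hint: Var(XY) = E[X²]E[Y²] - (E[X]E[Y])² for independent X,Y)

Var(XY) = E[X²]E[Y²] - (E[X]E[Y])²
E[V] = 4, Var(V) = 8
E[C] = 0.33333333, Var(C) = 0.11111111
E[V²] = 8 + 4² = 24
E[C²] = 0.11111111 + 0.33333333² = 0.22222222
Var(Z) = 24*0.22222222 - (4*0.33333333)²
= 5.3333333 - 1.7777778 = 3.5555556

3.5555556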